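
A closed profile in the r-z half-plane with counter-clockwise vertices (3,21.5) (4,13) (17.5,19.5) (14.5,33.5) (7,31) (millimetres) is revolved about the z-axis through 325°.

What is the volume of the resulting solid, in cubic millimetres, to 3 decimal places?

Volume = 10745.501 mm³

Profile (r,z), 5 vertices: (3,21.5) (4,13) (17.5,19.5) (14.5,33.5) (7,31)
edge 0: (3,21.5)→(4,13)  cross = 3·13 − 4·21.5 = -47.0000; (r_i+r_j)·cross = 7·-47.0000 = -329.0000
edge 1: (4,13)→(17.5,19.5)  cross = 4·19.5 − 17.5·13 = -149.5000; (r_i+r_j)·cross = 21.5·-149.5000 = -3214.2500
edge 2: (17.5,19.5)→(14.5,33.5)  cross = 17.5·33.5 − 14.5·19.5 = 303.5000; (r_i+r_j)·cross = 32·303.5000 = 9712.0000
edge 3: (14.5,33.5)→(7,31)  cross = 14.5·31 − 7·33.5 = 215.0000; (r_i+r_j)·cross = 21.5·215.0000 = 4622.5000
edge 4: (7,31)→(3,21.5)  cross = 7·21.5 − 3·31 = 57.5000; (r_i+r_j)·cross = 10·57.5000 = 575.0000
Σcross = 379.5000 → A = |Σcross|/2 = 189.7500 mm²
Σ(r_i+r_j)·cross = 11366.2500 → first moment M = |Σ|/6 = 1894.3750
R_c = M/A = 1894.3750/189.7500 = 9.9835 mm
θ = 325° = 5.672320 rad
V = θ·R_c·A = 5.672320·9.9835·189.7500 = 10745.501 mm³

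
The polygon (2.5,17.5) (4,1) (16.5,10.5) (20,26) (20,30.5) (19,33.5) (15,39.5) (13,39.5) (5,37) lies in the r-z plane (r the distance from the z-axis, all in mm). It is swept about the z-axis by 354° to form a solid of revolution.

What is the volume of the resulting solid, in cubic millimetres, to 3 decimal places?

Volume = 31836.088 mm³

Profile (r,z), 9 vertices: (2.5,17.5) (4,1) (16.5,10.5) (20,26) (20,30.5) (19,33.5) (15,39.5) (13,39.5) (5,37)
edge 0: (2.5,17.5)→(4,1)  cross = 2.5·1 − 4·17.5 = -67.5000; (r_i+r_j)·cross = 6.5·-67.5000 = -438.7500
edge 1: (4,1)→(16.5,10.5)  cross = 4·10.5 − 16.5·1 = 25.5000; (r_i+r_j)·cross = 20.5·25.5000 = 522.7500
edge 2: (16.5,10.5)→(20,26)  cross = 16.5·26 − 20·10.5 = 219.0000; (r_i+r_j)·cross = 36.5·219.0000 = 7993.5000
edge 3: (20,26)→(20,30.5)  cross = 20·30.5 − 20·26 = 90.0000; (r_i+r_j)·cross = 40·90.0000 = 3600.0000
edge 4: (20,30.5)→(19,33.5)  cross = 20·33.5 − 19·30.5 = 90.5000; (r_i+r_j)·cross = 39·90.5000 = 3529.5000
edge 5: (19,33.5)→(15,39.5)  cross = 19·39.5 − 15·33.5 = 248.0000; (r_i+r_j)·cross = 34·248.0000 = 8432.0000
edge 6: (15,39.5)→(13,39.5)  cross = 15·39.5 − 13·39.5 = 79.0000; (r_i+r_j)·cross = 28·79.0000 = 2212.0000
edge 7: (13,39.5)→(5,37)  cross = 13·37 − 5·39.5 = 283.5000; (r_i+r_j)·cross = 18·283.5000 = 5103.0000
edge 8: (5,37)→(2.5,17.5)  cross = 5·17.5 − 2.5·37 = -5.0000; (r_i+r_j)·cross = 7.5·-5.0000 = -37.5000
Σcross = 963.0000 → A = |Σcross|/2 = 481.5000 mm²
Σ(r_i+r_j)·cross = 30916.5000 → first moment M = |Σ|/6 = 5152.7500
R_c = M/A = 5152.7500/481.5000 = 10.7015 mm
θ = 354° = 6.178466 rad
V = θ·R_c·A = 6.178466·10.7015·481.5000 = 31836.088 mm³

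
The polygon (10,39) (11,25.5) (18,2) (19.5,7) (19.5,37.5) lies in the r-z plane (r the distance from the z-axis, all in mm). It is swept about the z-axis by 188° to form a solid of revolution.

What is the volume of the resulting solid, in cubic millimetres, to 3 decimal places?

Profile (r,z), 5 vertices: (10,39) (11,25.5) (18,2) (19.5,7) (19.5,37.5)
edge 0: (10,39)→(11,25.5)  cross = 10·25.5 − 11·39 = -174.0000; (r_i+r_j)·cross = 21·-174.0000 = -3654.0000
edge 1: (11,25.5)→(18,2)  cross = 11·2 − 18·25.5 = -437.0000; (r_i+r_j)·cross = 29·-437.0000 = -12673.0000
edge 2: (18,2)→(19.5,7)  cross = 18·7 − 19.5·2 = 87.0000; (r_i+r_j)·cross = 37.5·87.0000 = 3262.5000
edge 3: (19.5,7)→(19.5,37.5)  cross = 19.5·37.5 − 19.5·7 = 594.7500; (r_i+r_j)·cross = 39·594.7500 = 23195.2500
edge 4: (19.5,37.5)→(10,39)  cross = 19.5·39 − 10·37.5 = 385.5000; (r_i+r_j)·cross = 29.5·385.5000 = 11372.2500
Σcross = 456.2500 → A = |Σcross|/2 = 228.1250 mm²
Σ(r_i+r_j)·cross = 21503.0000 → first moment M = |Σ|/6 = 3583.8333
R_c = M/A = 3583.8333/228.1250 = 15.7100 mm
θ = 188° = 3.281219 rad
V = θ·R_c·A = 3.281219·15.7100·228.1250 = 11759.342 mm³

Volume = 11759.342 mm³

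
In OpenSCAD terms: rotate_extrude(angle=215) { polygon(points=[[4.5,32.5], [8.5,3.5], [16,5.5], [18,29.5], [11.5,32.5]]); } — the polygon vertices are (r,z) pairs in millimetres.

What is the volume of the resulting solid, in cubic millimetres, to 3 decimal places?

Volume = 12482.238 mm³

Profile (r,z), 5 vertices: (4.5,32.5) (8.5,3.5) (16,5.5) (18,29.5) (11.5,32.5)
edge 0: (4.5,32.5)→(8.5,3.5)  cross = 4.5·3.5 − 8.5·32.5 = -260.5000; (r_i+r_j)·cross = 13·-260.5000 = -3386.5000
edge 1: (8.5,3.5)→(16,5.5)  cross = 8.5·5.5 − 16·3.5 = -9.2500; (r_i+r_j)·cross = 24.5·-9.2500 = -226.6250
edge 2: (16,5.5)→(18,29.5)  cross = 16·29.5 − 18·5.5 = 373.0000; (r_i+r_j)·cross = 34·373.0000 = 12682.0000
edge 3: (18,29.5)→(11.5,32.5)  cross = 18·32.5 − 11.5·29.5 = 245.7500; (r_i+r_j)·cross = 29.5·245.7500 = 7249.6250
edge 4: (11.5,32.5)→(4.5,32.5)  cross = 11.5·32.5 − 4.5·32.5 = 227.5000; (r_i+r_j)·cross = 16·227.5000 = 3640.0000
Σcross = 576.5000 → A = |Σcross|/2 = 288.2500 mm²
Σ(r_i+r_j)·cross = 19958.5000 → first moment M = |Σ|/6 = 3326.4167
R_c = M/A = 3326.4167/288.2500 = 11.5400 mm
θ = 215° = 3.752458 rad
V = θ·R_c·A = 3.752458·11.5400·288.2500 = 12482.238 mm³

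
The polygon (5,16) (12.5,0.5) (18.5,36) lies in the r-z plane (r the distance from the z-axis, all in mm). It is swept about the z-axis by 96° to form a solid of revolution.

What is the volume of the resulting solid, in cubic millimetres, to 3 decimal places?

Profile (r,z), 3 vertices: (5,16) (12.5,0.5) (18.5,36)
edge 0: (5,16)→(12.5,0.5)  cross = 5·0.5 − 12.5·16 = -197.5000; (r_i+r_j)·cross = 17.5·-197.5000 = -3456.2500
edge 1: (12.5,0.5)→(18.5,36)  cross = 12.5·36 − 18.5·0.5 = 440.7500; (r_i+r_j)·cross = 31·440.7500 = 13663.2500
edge 2: (18.5,36)→(5,16)  cross = 18.5·16 − 5·36 = 116.0000; (r_i+r_j)·cross = 23.5·116.0000 = 2726.0000
Σcross = 359.2500 → A = |Σcross|/2 = 179.6250 mm²
Σ(r_i+r_j)·cross = 12933.0000 → first moment M = |Σ|/6 = 2155.5000
R_c = M/A = 2155.5000/179.6250 = 12.0000 mm
θ = 96° = 1.675516 rad
V = θ·R_c·A = 1.675516·12.0000·179.6250 = 3611.575 mm³

Volume = 3611.575 mm³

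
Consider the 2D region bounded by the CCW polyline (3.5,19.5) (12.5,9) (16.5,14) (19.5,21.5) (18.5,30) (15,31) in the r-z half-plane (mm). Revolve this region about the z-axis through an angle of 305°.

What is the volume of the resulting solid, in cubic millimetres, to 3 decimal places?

Profile (r,z), 6 vertices: (3.5,19.5) (12.5,9) (16.5,14) (19.5,21.5) (18.5,30) (15,31)
edge 0: (3.5,19.5)→(12.5,9)  cross = 3.5·9 − 12.5·19.5 = -212.2500; (r_i+r_j)·cross = 16·-212.2500 = -3396.0000
edge 1: (12.5,9)→(16.5,14)  cross = 12.5·14 − 16.5·9 = 26.5000; (r_i+r_j)·cross = 29·26.5000 = 768.5000
edge 2: (16.5,14)→(19.5,21.5)  cross = 16.5·21.5 − 19.5·14 = 81.7500; (r_i+r_j)·cross = 36·81.7500 = 2943.0000
edge 3: (19.5,21.5)→(18.5,30)  cross = 19.5·30 − 18.5·21.5 = 187.2500; (r_i+r_j)·cross = 38·187.2500 = 7115.5000
edge 4: (18.5,30)→(15,31)  cross = 18.5·31 − 15·30 = 123.5000; (r_i+r_j)·cross = 33.5·123.5000 = 4137.2500
edge 5: (15,31)→(3.5,19.5)  cross = 15·19.5 − 3.5·31 = 184.0000; (r_i+r_j)·cross = 18.5·184.0000 = 3404.0000
Σcross = 390.7500 → A = |Σcross|/2 = 195.3750 mm²
Σ(r_i+r_j)·cross = 14972.2500 → first moment M = |Σ|/6 = 2495.3750
R_c = M/A = 2495.3750/195.3750 = 12.7722 mm
θ = 305° = 5.323254 rad
V = θ·R_c·A = 5.323254·12.7722·195.3750 = 13283.515 mm³

Volume = 13283.515 mm³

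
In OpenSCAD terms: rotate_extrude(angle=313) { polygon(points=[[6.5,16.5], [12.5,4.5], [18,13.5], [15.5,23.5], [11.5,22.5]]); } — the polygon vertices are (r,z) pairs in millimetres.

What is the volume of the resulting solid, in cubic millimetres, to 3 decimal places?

Volume = 8537.117 mm³

Profile (r,z), 5 vertices: (6.5,16.5) (12.5,4.5) (18,13.5) (15.5,23.5) (11.5,22.5)
edge 0: (6.5,16.5)→(12.5,4.5)  cross = 6.5·4.5 − 12.5·16.5 = -177.0000; (r_i+r_j)·cross = 19·-177.0000 = -3363.0000
edge 1: (12.5,4.5)→(18,13.5)  cross = 12.5·13.5 − 18·4.5 = 87.7500; (r_i+r_j)·cross = 30.5·87.7500 = 2676.3750
edge 2: (18,13.5)→(15.5,23.5)  cross = 18·23.5 − 15.5·13.5 = 213.7500; (r_i+r_j)·cross = 33.5·213.7500 = 7160.6250
edge 3: (15.5,23.5)→(11.5,22.5)  cross = 15.5·22.5 − 11.5·23.5 = 78.5000; (r_i+r_j)·cross = 27·78.5000 = 2119.5000
edge 4: (11.5,22.5)→(6.5,16.5)  cross = 11.5·16.5 − 6.5·22.5 = 43.5000; (r_i+r_j)·cross = 18·43.5000 = 783.0000
Σcross = 246.5000 → A = |Σcross|/2 = 123.2500 mm²
Σ(r_i+r_j)·cross = 9376.5000 → first moment M = |Σ|/6 = 1562.7500
R_c = M/A = 1562.7500/123.2500 = 12.6795 mm
θ = 313° = 5.462881 rad
V = θ·R_c·A = 5.462881·12.6795·123.2500 = 8537.117 mm³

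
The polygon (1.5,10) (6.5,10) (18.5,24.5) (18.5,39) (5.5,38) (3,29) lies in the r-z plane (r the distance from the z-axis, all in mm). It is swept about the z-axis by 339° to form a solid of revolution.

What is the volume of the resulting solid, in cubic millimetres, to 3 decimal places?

Profile (r,z), 6 vertices: (1.5,10) (6.5,10) (18.5,24.5) (18.5,39) (5.5,38) (3,29)
edge 0: (1.5,10)→(6.5,10)  cross = 1.5·10 − 6.5·10 = -50.0000; (r_i+r_j)·cross = 8·-50.0000 = -400.0000
edge 1: (6.5,10)→(18.5,24.5)  cross = 6.5·24.5 − 18.5·10 = -25.7500; (r_i+r_j)·cross = 25·-25.7500 = -643.7500
edge 2: (18.5,24.5)→(18.5,39)  cross = 18.5·39 − 18.5·24.5 = 268.2500; (r_i+r_j)·cross = 37·268.2500 = 9925.2500
edge 3: (18.5,39)→(5.5,38)  cross = 18.5·38 − 5.5·39 = 488.5000; (r_i+r_j)·cross = 24·488.5000 = 11724.0000
edge 4: (5.5,38)→(3,29)  cross = 5.5·29 − 3·38 = 45.5000; (r_i+r_j)·cross = 8.5·45.5000 = 386.7500
edge 5: (3,29)→(1.5,10)  cross = 3·10 − 1.5·29 = -13.5000; (r_i+r_j)·cross = 4.5·-13.5000 = -60.7500
Σcross = 713.0000 → A = |Σcross|/2 = 356.5000 mm²
Σ(r_i+r_j)·cross = 20931.5000 → first moment M = |Σ|/6 = 3488.5833
R_c = M/A = 3488.5833/356.5000 = 9.7856 mm
θ = 339° = 5.916666 rad
V = θ·R_c·A = 5.916666·9.7856·356.5000 = 20640.783 mm³

Volume = 20640.783 mm³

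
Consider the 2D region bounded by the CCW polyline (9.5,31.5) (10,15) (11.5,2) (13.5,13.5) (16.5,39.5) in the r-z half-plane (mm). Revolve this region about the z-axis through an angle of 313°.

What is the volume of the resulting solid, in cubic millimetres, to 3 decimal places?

Volume = 8773.159 mm³

Profile (r,z), 5 vertices: (9.5,31.5) (10,15) (11.5,2) (13.5,13.5) (16.5,39.5)
edge 0: (9.5,31.5)→(10,15)  cross = 9.5·15 − 10·31.5 = -172.5000; (r_i+r_j)·cross = 19.5·-172.5000 = -3363.7500
edge 1: (10,15)→(11.5,2)  cross = 10·2 − 11.5·15 = -152.5000; (r_i+r_j)·cross = 21.5·-152.5000 = -3278.7500
edge 2: (11.5,2)→(13.5,13.5)  cross = 11.5·13.5 − 13.5·2 = 128.2500; (r_i+r_j)·cross = 25·128.2500 = 3206.2500
edge 3: (13.5,13.5)→(16.5,39.5)  cross = 13.5·39.5 − 16.5·13.5 = 310.5000; (r_i+r_j)·cross = 30·310.5000 = 9315.0000
edge 4: (16.5,39.5)→(9.5,31.5)  cross = 16.5·31.5 − 9.5·39.5 = 144.5000; (r_i+r_j)·cross = 26·144.5000 = 3757.0000
Σcross = 258.2500 → A = |Σcross|/2 = 129.1250 mm²
Σ(r_i+r_j)·cross = 9635.7500 → first moment M = |Σ|/6 = 1605.9583
R_c = M/A = 1605.9583/129.1250 = 12.4372 mm
θ = 313° = 5.462881 rad
V = θ·R_c·A = 5.462881·12.4372·129.1250 = 8773.159 mm³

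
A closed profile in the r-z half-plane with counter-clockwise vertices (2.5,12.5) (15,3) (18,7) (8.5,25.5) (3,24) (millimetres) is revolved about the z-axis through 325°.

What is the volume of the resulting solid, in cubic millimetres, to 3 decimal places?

Profile (r,z), 5 vertices: (2.5,12.5) (15,3) (18,7) (8.5,25.5) (3,24)
edge 0: (2.5,12.5)→(15,3)  cross = 2.5·3 − 15·12.5 = -180.0000; (r_i+r_j)·cross = 17.5·-180.0000 = -3150.0000
edge 1: (15,3)→(18,7)  cross = 15·7 − 18·3 = 51.0000; (r_i+r_j)·cross = 33·51.0000 = 1683.0000
edge 2: (18,7)→(8.5,25.5)  cross = 18·25.5 − 8.5·7 = 399.5000; (r_i+r_j)·cross = 26.5·399.5000 = 10586.7500
edge 3: (8.5,25.5)→(3,24)  cross = 8.5·24 − 3·25.5 = 127.5000; (r_i+r_j)·cross = 11.5·127.5000 = 1466.2500
edge 4: (3,24)→(2.5,12.5)  cross = 3·12.5 − 2.5·24 = -22.5000; (r_i+r_j)·cross = 5.5·-22.5000 = -123.7500
Σcross = 375.5000 → A = |Σcross|/2 = 187.7500 mm²
Σ(r_i+r_j)·cross = 10462.2500 → first moment M = |Σ|/6 = 1743.7083
R_c = M/A = 1743.7083/187.7500 = 9.2874 mm
θ = 325° = 5.672320 rad
V = θ·R_c·A = 5.672320·9.2874·187.7500 = 9890.872 mm³

Volume = 9890.872 mm³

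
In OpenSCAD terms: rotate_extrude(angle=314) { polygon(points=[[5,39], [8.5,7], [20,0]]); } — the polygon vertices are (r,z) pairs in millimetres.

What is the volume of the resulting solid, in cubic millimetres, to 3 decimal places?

Profile (r,z), 3 vertices: (5,39) (8.5,7) (20,0)
edge 0: (5,39)→(8.5,7)  cross = 5·7 − 8.5·39 = -296.5000; (r_i+r_j)·cross = 13.5·-296.5000 = -4002.7500
edge 1: (8.5,7)→(20,0)  cross = 8.5·0 − 20·7 = -140.0000; (r_i+r_j)·cross = 28.5·-140.0000 = -3990.0000
edge 2: (20,0)→(5,39)  cross = 20·39 − 5·0 = 780.0000; (r_i+r_j)·cross = 25·780.0000 = 19500.0000
Σcross = 343.5000 → A = |Σcross|/2 = 171.7500 mm²
Σ(r_i+r_j)·cross = 11507.2500 → first moment M = |Σ|/6 = 1917.8750
R_c = M/A = 1917.8750/171.7500 = 11.1667 mm
θ = 314° = 5.480334 rad
V = θ·R_c·A = 5.480334·11.1667·171.7500 = 10510.595 mm³

Volume = 10510.595 mm³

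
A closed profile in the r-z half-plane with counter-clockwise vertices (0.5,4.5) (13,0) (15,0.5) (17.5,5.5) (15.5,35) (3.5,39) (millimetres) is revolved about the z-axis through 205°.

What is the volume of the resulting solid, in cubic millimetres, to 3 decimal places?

Volume = 16894.589 mm³

Profile (r,z), 6 vertices: (0.5,4.5) (13,0) (15,0.5) (17.5,5.5) (15.5,35) (3.5,39)
edge 0: (0.5,4.5)→(13,0)  cross = 0.5·0 − 13·4.5 = -58.5000; (r_i+r_j)·cross = 13.5·-58.5000 = -789.7500
edge 1: (13,0)→(15,0.5)  cross = 13·0.5 − 15·0 = 6.5000; (r_i+r_j)·cross = 28·6.5000 = 182.0000
edge 2: (15,0.5)→(17.5,5.5)  cross = 15·5.5 − 17.5·0.5 = 73.7500; (r_i+r_j)·cross = 32.5·73.7500 = 2396.8750
edge 3: (17.5,5.5)→(15.5,35)  cross = 17.5·35 − 15.5·5.5 = 527.2500; (r_i+r_j)·cross = 33·527.2500 = 17399.2500
edge 4: (15.5,35)→(3.5,39)  cross = 15.5·39 − 3.5·35 = 482.0000; (r_i+r_j)·cross = 19·482.0000 = 9158.0000
edge 5: (3.5,39)→(0.5,4.5)  cross = 3.5·4.5 − 0.5·39 = -3.7500; (r_i+r_j)·cross = 4·-3.7500 = -15.0000
Σcross = 1027.2500 → A = |Σcross|/2 = 513.6250 mm²
Σ(r_i+r_j)·cross = 28331.3750 → first moment M = |Σ|/6 = 4721.8958
R_c = M/A = 4721.8958/513.6250 = 9.1933 mm
θ = 205° = 3.577925 rad
V = θ·R_c·A = 3.577925·9.1933·513.6250 = 16894.589 mm³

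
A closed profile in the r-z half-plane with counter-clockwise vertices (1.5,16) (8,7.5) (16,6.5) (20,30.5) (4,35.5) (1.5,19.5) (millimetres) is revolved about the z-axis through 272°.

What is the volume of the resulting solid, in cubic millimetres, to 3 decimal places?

Profile (r,z), 6 vertices: (1.5,16) (8,7.5) (16,6.5) (20,30.5) (4,35.5) (1.5,19.5)
edge 0: (1.5,16)→(8,7.5)  cross = 1.5·7.5 − 8·16 = -116.7500; (r_i+r_j)·cross = 9.5·-116.7500 = -1109.1250
edge 1: (8,7.5)→(16,6.5)  cross = 8·6.5 − 16·7.5 = -68.0000; (r_i+r_j)·cross = 24·-68.0000 = -1632.0000
edge 2: (16,6.5)→(20,30.5)  cross = 16·30.5 − 20·6.5 = 358.0000; (r_i+r_j)·cross = 36·358.0000 = 12888.0000
edge 3: (20,30.5)→(4,35.5)  cross = 20·35.5 − 4·30.5 = 588.0000; (r_i+r_j)·cross = 24·588.0000 = 14112.0000
edge 4: (4,35.5)→(1.5,19.5)  cross = 4·19.5 − 1.5·35.5 = 24.7500; (r_i+r_j)·cross = 5.5·24.7500 = 136.1250
edge 5: (1.5,19.5)→(1.5,16)  cross = 1.5·16 − 1.5·19.5 = -5.2500; (r_i+r_j)·cross = 3·-5.2500 = -15.7500
Σcross = 780.7500 → A = |Σcross|/2 = 390.3750 mm²
Σ(r_i+r_j)·cross = 24379.2500 → first moment M = |Σ|/6 = 4063.2083
R_c = M/A = 4063.2083/390.3750 = 10.4085 mm
θ = 272° = 4.747296 rad
V = θ·R_c·A = 4.747296·10.4085·390.3750 = 19289.251 mm³

Volume = 19289.251 mm³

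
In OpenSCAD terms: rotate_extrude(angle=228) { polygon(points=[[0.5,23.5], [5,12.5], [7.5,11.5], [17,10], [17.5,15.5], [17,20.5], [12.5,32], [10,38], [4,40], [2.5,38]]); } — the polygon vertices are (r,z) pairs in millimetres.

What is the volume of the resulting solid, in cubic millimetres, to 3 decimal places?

Volume = 12088.936 mm³

Profile (r,z), 10 vertices: (0.5,23.5) (5,12.5) (7.5,11.5) (17,10) (17.5,15.5) (17,20.5) (12.5,32) (10,38) (4,40) (2.5,38)
edge 0: (0.5,23.5)→(5,12.5)  cross = 0.5·12.5 − 5·23.5 = -111.2500; (r_i+r_j)·cross = 5.5·-111.2500 = -611.8750
edge 1: (5,12.5)→(7.5,11.5)  cross = 5·11.5 − 7.5·12.5 = -36.2500; (r_i+r_j)·cross = 12.5·-36.2500 = -453.1250
edge 2: (7.5,11.5)→(17,10)  cross = 7.5·10 − 17·11.5 = -120.5000; (r_i+r_j)·cross = 24.5·-120.5000 = -2952.2500
edge 3: (17,10)→(17.5,15.5)  cross = 17·15.5 − 17.5·10 = 88.5000; (r_i+r_j)·cross = 34.5·88.5000 = 3053.2500
edge 4: (17.5,15.5)→(17,20.5)  cross = 17.5·20.5 − 17·15.5 = 95.2500; (r_i+r_j)·cross = 34.5·95.2500 = 3286.1250
edge 5: (17,20.5)→(12.5,32)  cross = 17·32 − 12.5·20.5 = 287.7500; (r_i+r_j)·cross = 29.5·287.7500 = 8488.6250
edge 6: (12.5,32)→(10,38)  cross = 12.5·38 − 10·32 = 155.0000; (r_i+r_j)·cross = 22.5·155.0000 = 3487.5000
edge 7: (10,38)→(4,40)  cross = 10·40 − 4·38 = 248.0000; (r_i+r_j)·cross = 14·248.0000 = 3472.0000
edge 8: (4,40)→(2.5,38)  cross = 4·38 − 2.5·40 = 52.0000; (r_i+r_j)·cross = 6.5·52.0000 = 338.0000
edge 9: (2.5,38)→(0.5,23.5)  cross = 2.5·23.5 − 0.5·38 = 39.7500; (r_i+r_j)·cross = 3·39.7500 = 119.2500
Σcross = 698.2500 → A = |Σcross|/2 = 349.1250 mm²
Σ(r_i+r_j)·cross = 18227.5000 → first moment M = |Σ|/6 = 3037.9167
R_c = M/A = 3037.9167/349.1250 = 8.7015 mm
θ = 228° = 3.979351 rad
V = θ·R_c·A = 3.979351·8.7015·349.1250 = 12088.936 mm³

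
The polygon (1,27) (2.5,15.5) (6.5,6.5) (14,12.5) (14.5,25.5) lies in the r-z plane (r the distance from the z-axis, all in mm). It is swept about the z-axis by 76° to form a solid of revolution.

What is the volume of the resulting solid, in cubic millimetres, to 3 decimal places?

Volume = 2108.945 mm³

Profile (r,z), 5 vertices: (1,27) (2.5,15.5) (6.5,6.5) (14,12.5) (14.5,25.5)
edge 0: (1,27)→(2.5,15.5)  cross = 1·15.5 − 2.5·27 = -52.0000; (r_i+r_j)·cross = 3.5·-52.0000 = -182.0000
edge 1: (2.5,15.5)→(6.5,6.5)  cross = 2.5·6.5 − 6.5·15.5 = -84.5000; (r_i+r_j)·cross = 9·-84.5000 = -760.5000
edge 2: (6.5,6.5)→(14,12.5)  cross = 6.5·12.5 − 14·6.5 = -9.7500; (r_i+r_j)·cross = 20.5·-9.7500 = -199.8750
edge 3: (14,12.5)→(14.5,25.5)  cross = 14·25.5 − 14.5·12.5 = 175.7500; (r_i+r_j)·cross = 28.5·175.7500 = 5008.8750
edge 4: (14.5,25.5)→(1,27)  cross = 14.5·27 − 1·25.5 = 366.0000; (r_i+r_j)·cross = 15.5·366.0000 = 5673.0000
Σcross = 395.5000 → A = |Σcross|/2 = 197.7500 mm²
Σ(r_i+r_j)·cross = 9539.5000 → first moment M = |Σ|/6 = 1589.9167
R_c = M/A = 1589.9167/197.7500 = 8.0400 mm
θ = 76° = 1.326450 rad
V = θ·R_c·A = 1.326450·8.0400·197.7500 = 2108.945 mm³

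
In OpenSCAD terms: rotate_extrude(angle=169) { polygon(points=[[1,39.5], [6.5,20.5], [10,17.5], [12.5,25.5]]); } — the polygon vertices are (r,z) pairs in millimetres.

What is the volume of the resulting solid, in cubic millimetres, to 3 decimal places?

Volume = 1897.334 mm³

Profile (r,z), 4 vertices: (1,39.5) (6.5,20.5) (10,17.5) (12.5,25.5)
edge 0: (1,39.5)→(6.5,20.5)  cross = 1·20.5 − 6.5·39.5 = -236.2500; (r_i+r_j)·cross = 7.5·-236.2500 = -1771.8750
edge 1: (6.5,20.5)→(10,17.5)  cross = 6.5·17.5 − 10·20.5 = -91.2500; (r_i+r_j)·cross = 16.5·-91.2500 = -1505.6250
edge 2: (10,17.5)→(12.5,25.5)  cross = 10·25.5 − 12.5·17.5 = 36.2500; (r_i+r_j)·cross = 22.5·36.2500 = 815.6250
edge 3: (12.5,25.5)→(1,39.5)  cross = 12.5·39.5 − 1·25.5 = 468.2500; (r_i+r_j)·cross = 13.5·468.2500 = 6321.3750
Σcross = 177.0000 → A = |Σcross|/2 = 88.5000 mm²
Σ(r_i+r_j)·cross = 3859.5000 → first moment M = |Σ|/6 = 643.2500
R_c = M/A = 643.2500/88.5000 = 7.2684 mm
θ = 169° = 2.949606 rad
V = θ·R_c·A = 2.949606·7.2684·88.5000 = 1897.334 mm³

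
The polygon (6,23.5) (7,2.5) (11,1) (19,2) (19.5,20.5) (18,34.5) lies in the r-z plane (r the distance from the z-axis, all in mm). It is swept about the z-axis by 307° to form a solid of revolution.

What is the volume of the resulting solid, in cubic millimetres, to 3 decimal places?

Profile (r,z), 6 vertices: (6,23.5) (7,2.5) (11,1) (19,2) (19.5,20.5) (18,34.5)
edge 0: (6,23.5)→(7,2.5)  cross = 6·2.5 − 7·23.5 = -149.5000; (r_i+r_j)·cross = 13·-149.5000 = -1943.5000
edge 1: (7,2.5)→(11,1)  cross = 7·1 − 11·2.5 = -20.5000; (r_i+r_j)·cross = 18·-20.5000 = -369.0000
edge 2: (11,1)→(19,2)  cross = 11·2 − 19·1 = 3.0000; (r_i+r_j)·cross = 30·3.0000 = 90.0000
edge 3: (19,2)→(19.5,20.5)  cross = 19·20.5 − 19.5·2 = 350.5000; (r_i+r_j)·cross = 38.5·350.5000 = 13494.2500
edge 4: (19.5,20.5)→(18,34.5)  cross = 19.5·34.5 − 18·20.5 = 303.7500; (r_i+r_j)·cross = 37.5·303.7500 = 11390.6250
edge 5: (18,34.5)→(6,23.5)  cross = 18·23.5 − 6·34.5 = 216.0000; (r_i+r_j)·cross = 24·216.0000 = 5184.0000
Σcross = 703.2500 → A = |Σcross|/2 = 351.6250 mm²
Σ(r_i+r_j)·cross = 27846.3750 → first moment M = |Σ|/6 = 4641.0625
R_c = M/A = 4641.0625/351.6250 = 13.1989 mm
θ = 307° = 5.358161 rad
V = θ·R_c·A = 5.358161·13.1989·351.6250 = 24867.559 mm³

Volume = 24867.559 mm³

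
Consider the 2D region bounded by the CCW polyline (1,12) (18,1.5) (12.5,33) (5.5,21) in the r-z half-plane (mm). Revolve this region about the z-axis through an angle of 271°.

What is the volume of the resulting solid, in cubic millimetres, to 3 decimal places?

Profile (r,z), 4 vertices: (1,12) (18,1.5) (12.5,33) (5.5,21)
edge 0: (1,12)→(18,1.5)  cross = 1·1.5 − 18·12 = -214.5000; (r_i+r_j)·cross = 19·-214.5000 = -4075.5000
edge 1: (18,1.5)→(12.5,33)  cross = 18·33 − 12.5·1.5 = 575.2500; (r_i+r_j)·cross = 30.5·575.2500 = 17545.1250
edge 2: (12.5,33)→(5.5,21)  cross = 12.5·21 − 5.5·33 = 81.0000; (r_i+r_j)·cross = 18·81.0000 = 1458.0000
edge 3: (5.5,21)→(1,12)  cross = 5.5·12 − 1·21 = 45.0000; (r_i+r_j)·cross = 6.5·45.0000 = 292.5000
Σcross = 486.7500 → A = |Σcross|/2 = 243.3750 mm²
Σ(r_i+r_j)·cross = 15220.1250 → first moment M = |Σ|/6 = 2536.6875
R_c = M/A = 2536.6875/243.3750 = 10.4230 mm
θ = 271° = 4.729842 rad
V = θ·R_c·A = 4.729842·10.4230·243.3750 = 11998.132 mm³

Volume = 11998.132 mm³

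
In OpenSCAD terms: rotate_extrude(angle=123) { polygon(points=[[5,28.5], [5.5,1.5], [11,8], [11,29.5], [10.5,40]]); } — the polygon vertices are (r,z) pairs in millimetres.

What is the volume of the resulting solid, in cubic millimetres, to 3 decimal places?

Volume = 3015.609 mm³

Profile (r,z), 5 vertices: (5,28.5) (5.5,1.5) (11,8) (11,29.5) (10.5,40)
edge 0: (5,28.5)→(5.5,1.5)  cross = 5·1.5 − 5.5·28.5 = -149.2500; (r_i+r_j)·cross = 10.5·-149.2500 = -1567.1250
edge 1: (5.5,1.5)→(11,8)  cross = 5.5·8 − 11·1.5 = 27.5000; (r_i+r_j)·cross = 16.5·27.5000 = 453.7500
edge 2: (11,8)→(11,29.5)  cross = 11·29.5 − 11·8 = 236.5000; (r_i+r_j)·cross = 22·236.5000 = 5203.0000
edge 3: (11,29.5)→(10.5,40)  cross = 11·40 − 10.5·29.5 = 130.2500; (r_i+r_j)·cross = 21.5·130.2500 = 2800.3750
edge 4: (10.5,40)→(5,28.5)  cross = 10.5·28.5 − 5·40 = 99.2500; (r_i+r_j)·cross = 15.5·99.2500 = 1538.3750
Σcross = 344.2500 → A = |Σcross|/2 = 172.1250 mm²
Σ(r_i+r_j)·cross = 8428.3750 → first moment M = |Σ|/6 = 1404.7292
R_c = M/A = 1404.7292/172.1250 = 8.1611 mm
θ = 123° = 2.146755 rad
V = θ·R_c·A = 2.146755·8.1611·172.1250 = 3015.609 mm³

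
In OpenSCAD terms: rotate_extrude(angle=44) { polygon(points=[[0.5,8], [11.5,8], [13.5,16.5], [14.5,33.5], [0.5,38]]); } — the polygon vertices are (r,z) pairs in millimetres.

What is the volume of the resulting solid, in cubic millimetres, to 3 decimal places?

Volume = 1913.527 mm³

Profile (r,z), 5 vertices: (0.5,8) (11.5,8) (13.5,16.5) (14.5,33.5) (0.5,38)
edge 0: (0.5,8)→(11.5,8)  cross = 0.5·8 − 11.5·8 = -88.0000; (r_i+r_j)·cross = 12·-88.0000 = -1056.0000
edge 1: (11.5,8)→(13.5,16.5)  cross = 11.5·16.5 − 13.5·8 = 81.7500; (r_i+r_j)·cross = 25·81.7500 = 2043.7500
edge 2: (13.5,16.5)→(14.5,33.5)  cross = 13.5·33.5 − 14.5·16.5 = 213.0000; (r_i+r_j)·cross = 28·213.0000 = 5964.0000
edge 3: (14.5,33.5)→(0.5,38)  cross = 14.5·38 − 0.5·33.5 = 534.2500; (r_i+r_j)·cross = 15·534.2500 = 8013.7500
edge 4: (0.5,38)→(0.5,8)  cross = 0.5·8 − 0.5·38 = -15.0000; (r_i+r_j)·cross = 1·-15.0000 = -15.0000
Σcross = 726.0000 → A = |Σcross|/2 = 363.0000 mm²
Σ(r_i+r_j)·cross = 14950.5000 → first moment M = |Σ|/6 = 2491.7500
R_c = M/A = 2491.7500/363.0000 = 6.8643 mm
θ = 44° = 0.767945 rad
V = θ·R_c·A = 0.767945·6.8643·363.0000 = 1913.527 mm³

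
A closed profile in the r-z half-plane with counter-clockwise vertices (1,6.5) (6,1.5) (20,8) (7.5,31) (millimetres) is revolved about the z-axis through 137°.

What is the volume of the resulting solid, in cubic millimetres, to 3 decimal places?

Profile (r,z), 4 vertices: (1,6.5) (6,1.5) (20,8) (7.5,31)
edge 0: (1,6.5)→(6,1.5)  cross = 1·1.5 − 6·6.5 = -37.5000; (r_i+r_j)·cross = 7·-37.5000 = -262.5000
edge 1: (6,1.5)→(20,8)  cross = 6·8 − 20·1.5 = 18.0000; (r_i+r_j)·cross = 26·18.0000 = 468.0000
edge 2: (20,8)→(7.5,31)  cross = 20·31 − 7.5·8 = 560.0000; (r_i+r_j)·cross = 27.5·560.0000 = 15400.0000
edge 3: (7.5,31)→(1,6.5)  cross = 7.5·6.5 − 1·31 = 17.7500; (r_i+r_j)·cross = 8.5·17.7500 = 150.8750
Σcross = 558.2500 → A = |Σcross|/2 = 279.1250 mm²
Σ(r_i+r_j)·cross = 15756.3750 → first moment M = |Σ|/6 = 2626.0625
R_c = M/A = 2626.0625/279.1250 = 9.4082 mm
θ = 137° = 2.391101 rad
V = θ·R_c·A = 2.391101·9.4082·279.1250 = 6279.181 mm³

Volume = 6279.181 mm³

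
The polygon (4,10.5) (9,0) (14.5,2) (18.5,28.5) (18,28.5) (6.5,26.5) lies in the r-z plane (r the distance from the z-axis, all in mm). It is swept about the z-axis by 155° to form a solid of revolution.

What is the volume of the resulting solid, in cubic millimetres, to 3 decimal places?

Volume = 8513.623 mm³

Profile (r,z), 6 vertices: (4,10.5) (9,0) (14.5,2) (18.5,28.5) (18,28.5) (6.5,26.5)
edge 0: (4,10.5)→(9,0)  cross = 4·0 − 9·10.5 = -94.5000; (r_i+r_j)·cross = 13·-94.5000 = -1228.5000
edge 1: (9,0)→(14.5,2)  cross = 9·2 − 14.5·0 = 18.0000; (r_i+r_j)·cross = 23.5·18.0000 = 423.0000
edge 2: (14.5,2)→(18.5,28.5)  cross = 14.5·28.5 − 18.5·2 = 376.2500; (r_i+r_j)·cross = 33·376.2500 = 12416.2500
edge 3: (18.5,28.5)→(18,28.5)  cross = 18.5·28.5 − 18·28.5 = 14.2500; (r_i+r_j)·cross = 36.5·14.2500 = 520.1250
edge 4: (18,28.5)→(6.5,26.5)  cross = 18·26.5 − 6.5·28.5 = 291.7500; (r_i+r_j)·cross = 24.5·291.7500 = 7147.8750
edge 5: (6.5,26.5)→(4,10.5)  cross = 6.5·10.5 − 4·26.5 = -37.7500; (r_i+r_j)·cross = 10.5·-37.7500 = -396.3750
Σcross = 568.0000 → A = |Σcross|/2 = 284.0000 mm²
Σ(r_i+r_j)·cross = 18882.3750 → first moment M = |Σ|/6 = 3147.0625
R_c = M/A = 3147.0625/284.0000 = 11.0812 mm
θ = 155° = 2.705260 rad
V = θ·R_c·A = 2.705260·11.0812·284.0000 = 8513.623 mm³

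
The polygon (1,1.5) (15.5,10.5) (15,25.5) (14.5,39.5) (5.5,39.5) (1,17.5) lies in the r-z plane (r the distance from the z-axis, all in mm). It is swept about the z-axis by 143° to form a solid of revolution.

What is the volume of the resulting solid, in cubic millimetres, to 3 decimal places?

Volume = 8759.915 mm³

Profile (r,z), 6 vertices: (1,1.5) (15.5,10.5) (15,25.5) (14.5,39.5) (5.5,39.5) (1,17.5)
edge 0: (1,1.5)→(15.5,10.5)  cross = 1·10.5 − 15.5·1.5 = -12.7500; (r_i+r_j)·cross = 16.5·-12.7500 = -210.3750
edge 1: (15.5,10.5)→(15,25.5)  cross = 15.5·25.5 − 15·10.5 = 237.7500; (r_i+r_j)·cross = 30.5·237.7500 = 7251.3750
edge 2: (15,25.5)→(14.5,39.5)  cross = 15·39.5 − 14.5·25.5 = 222.7500; (r_i+r_j)·cross = 29.5·222.7500 = 6571.1250
edge 3: (14.5,39.5)→(5.5,39.5)  cross = 14.5·39.5 − 5.5·39.5 = 355.5000; (r_i+r_j)·cross = 20·355.5000 = 7110.0000
edge 4: (5.5,39.5)→(1,17.5)  cross = 5.5·17.5 − 1·39.5 = 56.7500; (r_i+r_j)·cross = 6.5·56.7500 = 368.8750
edge 5: (1,17.5)→(1,1.5)  cross = 1·1.5 − 1·17.5 = -16.0000; (r_i+r_j)·cross = 2·-16.0000 = -32.0000
Σcross = 844.0000 → A = |Σcross|/2 = 422.0000 mm²
Σ(r_i+r_j)·cross = 21059.0000 → first moment M = |Σ|/6 = 3509.8333
R_c = M/A = 3509.8333/422.0000 = 8.3171 mm
θ = 143° = 2.495821 rad
V = θ·R_c·A = 2.495821·8.3171·422.0000 = 8759.915 mm³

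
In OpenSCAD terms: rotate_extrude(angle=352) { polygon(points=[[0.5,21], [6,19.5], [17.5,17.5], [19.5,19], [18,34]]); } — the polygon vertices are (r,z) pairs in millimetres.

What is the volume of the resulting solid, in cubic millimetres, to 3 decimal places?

Profile (r,z), 5 vertices: (0.5,21) (6,19.5) (17.5,17.5) (19.5,19) (18,34)
edge 0: (0.5,21)→(6,19.5)  cross = 0.5·19.5 − 6·21 = -116.2500; (r_i+r_j)·cross = 6.5·-116.2500 = -755.6250
edge 1: (6,19.5)→(17.5,17.5)  cross = 6·17.5 − 17.5·19.5 = -236.2500; (r_i+r_j)·cross = 23.5·-236.2500 = -5551.8750
edge 2: (17.5,17.5)→(19.5,19)  cross = 17.5·19 − 19.5·17.5 = -8.7500; (r_i+r_j)·cross = 37·-8.7500 = -323.7500
edge 3: (19.5,19)→(18,34)  cross = 19.5·34 − 18·19 = 321.0000; (r_i+r_j)·cross = 37.5·321.0000 = 12037.5000
edge 4: (18,34)→(0.5,21)  cross = 18·21 − 0.5·34 = 361.0000; (r_i+r_j)·cross = 18.5·361.0000 = 6678.5000
Σcross = 320.7500 → A = |Σcross|/2 = 160.3750 mm²
Σ(r_i+r_j)·cross = 12084.7500 → first moment M = |Σ|/6 = 2014.1250
R_c = M/A = 2014.1250/160.3750 = 12.5588 mm
θ = 352° = 6.143559 rad
V = θ·R_c·A = 6.143559·12.5588·160.3750 = 12373.896 mm³

Volume = 12373.896 mm³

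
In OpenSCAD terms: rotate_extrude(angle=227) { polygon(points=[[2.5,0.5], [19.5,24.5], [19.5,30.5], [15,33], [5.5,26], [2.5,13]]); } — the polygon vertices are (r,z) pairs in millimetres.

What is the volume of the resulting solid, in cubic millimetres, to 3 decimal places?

Volume = 10751.929 mm³

Profile (r,z), 6 vertices: (2.5,0.5) (19.5,24.5) (19.5,30.5) (15,33) (5.5,26) (2.5,13)
edge 0: (2.5,0.5)→(19.5,24.5)  cross = 2.5·24.5 − 19.5·0.5 = 51.5000; (r_i+r_j)·cross = 22·51.5000 = 1133.0000
edge 1: (19.5,24.5)→(19.5,30.5)  cross = 19.5·30.5 − 19.5·24.5 = 117.0000; (r_i+r_j)·cross = 39·117.0000 = 4563.0000
edge 2: (19.5,30.5)→(15,33)  cross = 19.5·33 − 15·30.5 = 186.0000; (r_i+r_j)·cross = 34.5·186.0000 = 6417.0000
edge 3: (15,33)→(5.5,26)  cross = 15·26 − 5.5·33 = 208.5000; (r_i+r_j)·cross = 20.5·208.5000 = 4274.2500
edge 4: (5.5,26)→(2.5,13)  cross = 5.5·13 − 2.5·26 = 6.5000; (r_i+r_j)·cross = 8·6.5000 = 52.0000
edge 5: (2.5,13)→(2.5,0.5)  cross = 2.5·0.5 − 2.5·13 = -31.2500; (r_i+r_j)·cross = 5·-31.2500 = -156.2500
Σcross = 538.2500 → A = |Σcross|/2 = 269.1250 mm²
Σ(r_i+r_j)·cross = 16283.0000 → first moment M = |Σ|/6 = 2713.8333
R_c = M/A = 2713.8333/269.1250 = 10.0839 mm
θ = 227° = 3.961897 rad
V = θ·R_c·A = 3.961897·10.0839·269.1250 = 10751.929 mm³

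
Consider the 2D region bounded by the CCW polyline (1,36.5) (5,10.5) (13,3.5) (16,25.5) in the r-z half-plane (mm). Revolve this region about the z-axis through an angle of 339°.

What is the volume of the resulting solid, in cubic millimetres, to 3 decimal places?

Volume = 14111.249 mm³

Profile (r,z), 4 vertices: (1,36.5) (5,10.5) (13,3.5) (16,25.5)
edge 0: (1,36.5)→(5,10.5)  cross = 1·10.5 − 5·36.5 = -172.0000; (r_i+r_j)·cross = 6·-172.0000 = -1032.0000
edge 1: (5,10.5)→(13,3.5)  cross = 5·3.5 − 13·10.5 = -119.0000; (r_i+r_j)·cross = 18·-119.0000 = -2142.0000
edge 2: (13,3.5)→(16,25.5)  cross = 13·25.5 − 16·3.5 = 275.5000; (r_i+r_j)·cross = 29·275.5000 = 7989.5000
edge 3: (16,25.5)→(1,36.5)  cross = 16·36.5 − 1·25.5 = 558.5000; (r_i+r_j)·cross = 17·558.5000 = 9494.5000
Σcross = 543.0000 → A = |Σcross|/2 = 271.5000 mm²
Σ(r_i+r_j)·cross = 14310.0000 → first moment M = |Σ|/6 = 2385.0000
R_c = M/A = 2385.0000/271.5000 = 8.7845 mm
θ = 339° = 5.916666 rad
V = θ·R_c·A = 5.916666·8.7845·271.5000 = 14111.249 mm³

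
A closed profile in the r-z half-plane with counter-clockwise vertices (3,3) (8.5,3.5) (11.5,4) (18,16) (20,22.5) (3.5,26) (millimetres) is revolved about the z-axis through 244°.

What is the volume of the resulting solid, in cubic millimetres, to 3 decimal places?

Profile (r,z), 6 vertices: (3,3) (8.5,3.5) (11.5,4) (18,16) (20,22.5) (3.5,26)
edge 0: (3,3)→(8.5,3.5)  cross = 3·3.5 − 8.5·3 = -15.0000; (r_i+r_j)·cross = 11.5·-15.0000 = -172.5000
edge 1: (8.5,3.5)→(11.5,4)  cross = 8.5·4 − 11.5·3.5 = -6.2500; (r_i+r_j)·cross = 20·-6.2500 = -125.0000
edge 2: (11.5,4)→(18,16)  cross = 11.5·16 − 18·4 = 112.0000; (r_i+r_j)·cross = 29.5·112.0000 = 3304.0000
edge 3: (18,16)→(20,22.5)  cross = 18·22.5 − 20·16 = 85.0000; (r_i+r_j)·cross = 38·85.0000 = 3230.0000
edge 4: (20,22.5)→(3.5,26)  cross = 20·26 − 3.5·22.5 = 441.2500; (r_i+r_j)·cross = 23.5·441.2500 = 10369.3750
edge 5: (3.5,26)→(3,3)  cross = 3.5·3 − 3·26 = -67.5000; (r_i+r_j)·cross = 6.5·-67.5000 = -438.7500
Σcross = 549.5000 → A = |Σcross|/2 = 274.7500 mm²
Σ(r_i+r_j)·cross = 16167.1250 → first moment M = |Σ|/6 = 2694.5208
R_c = M/A = 2694.5208/274.7500 = 9.8072 mm
θ = 244° = 4.258603 rad
V = θ·R_c·A = 4.258603·9.8072·274.7500 = 11474.896 mm³

Volume = 11474.896 mm³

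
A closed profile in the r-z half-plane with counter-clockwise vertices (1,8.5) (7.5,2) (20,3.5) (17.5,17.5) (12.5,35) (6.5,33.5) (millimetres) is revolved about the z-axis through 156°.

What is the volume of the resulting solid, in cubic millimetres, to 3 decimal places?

Volume = 11587.189 mm³

Profile (r,z), 6 vertices: (1,8.5) (7.5,2) (20,3.5) (17.5,17.5) (12.5,35) (6.5,33.5)
edge 0: (1,8.5)→(7.5,2)  cross = 1·2 − 7.5·8.5 = -61.7500; (r_i+r_j)·cross = 8.5·-61.7500 = -524.8750
edge 1: (7.5,2)→(20,3.5)  cross = 7.5·3.5 − 20·2 = -13.7500; (r_i+r_j)·cross = 27.5·-13.7500 = -378.1250
edge 2: (20,3.5)→(17.5,17.5)  cross = 20·17.5 − 17.5·3.5 = 288.7500; (r_i+r_j)·cross = 37.5·288.7500 = 10828.1250
edge 3: (17.5,17.5)→(12.5,35)  cross = 17.5·35 − 12.5·17.5 = 393.7500; (r_i+r_j)·cross = 30·393.7500 = 11812.5000
edge 4: (12.5,35)→(6.5,33.5)  cross = 12.5·33.5 − 6.5·35 = 191.2500; (r_i+r_j)·cross = 19·191.2500 = 3633.7500
edge 5: (6.5,33.5)→(1,8.5)  cross = 6.5·8.5 − 1·33.5 = 21.7500; (r_i+r_j)·cross = 7.5·21.7500 = 163.1250
Σcross = 820.0000 → A = |Σcross|/2 = 410.0000 mm²
Σ(r_i+r_j)·cross = 25534.5000 → first moment M = |Σ|/6 = 4255.7500
R_c = M/A = 4255.7500/410.0000 = 10.3799 mm
θ = 156° = 2.722714 rad
V = θ·R_c·A = 2.722714·10.3799·410.0000 = 11587.189 mm³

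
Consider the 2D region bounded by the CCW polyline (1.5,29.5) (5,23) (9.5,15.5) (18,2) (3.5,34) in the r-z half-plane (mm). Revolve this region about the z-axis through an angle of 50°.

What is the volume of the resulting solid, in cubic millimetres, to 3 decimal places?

Volume = 485.747 mm³

Profile (r,z), 5 vertices: (1.5,29.5) (5,23) (9.5,15.5) (18,2) (3.5,34)
edge 0: (1.5,29.5)→(5,23)  cross = 1.5·23 − 5·29.5 = -113.0000; (r_i+r_j)·cross = 6.5·-113.0000 = -734.5000
edge 1: (5,23)→(9.5,15.5)  cross = 5·15.5 − 9.5·23 = -141.0000; (r_i+r_j)·cross = 14.5·-141.0000 = -2044.5000
edge 2: (9.5,15.5)→(18,2)  cross = 9.5·2 − 18·15.5 = -260.0000; (r_i+r_j)·cross = 27.5·-260.0000 = -7150.0000
edge 3: (18,2)→(3.5,34)  cross = 18·34 − 3.5·2 = 605.0000; (r_i+r_j)·cross = 21.5·605.0000 = 13007.5000
edge 4: (3.5,34)→(1.5,29.5)  cross = 3.5·29.5 − 1.5·34 = 52.2500; (r_i+r_j)·cross = 5·52.2500 = 261.2500
Σcross = 143.2500 → A = |Σcross|/2 = 71.6250 mm²
Σ(r_i+r_j)·cross = 3339.7500 → first moment M = |Σ|/6 = 556.6250
R_c = M/A = 556.6250/71.6250 = 7.7714 mm
θ = 50° = 0.872665 rad
V = θ·R_c·A = 0.872665·7.7714·71.6250 = 485.747 mm³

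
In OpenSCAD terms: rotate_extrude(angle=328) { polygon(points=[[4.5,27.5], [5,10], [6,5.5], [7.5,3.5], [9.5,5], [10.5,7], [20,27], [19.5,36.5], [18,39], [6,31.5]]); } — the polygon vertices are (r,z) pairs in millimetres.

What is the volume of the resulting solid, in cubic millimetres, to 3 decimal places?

Profile (r,z), 10 vertices: (4.5,27.5) (5,10) (6,5.5) (7.5,3.5) (9.5,5) (10.5,7) (20,27) (19.5,36.5) (18,39) (6,31.5)
edge 0: (4.5,27.5)→(5,10)  cross = 4.5·10 − 5·27.5 = -92.5000; (r_i+r_j)·cross = 9.5·-92.5000 = -878.7500
edge 1: (5,10)→(6,5.5)  cross = 5·5.5 − 6·10 = -32.5000; (r_i+r_j)·cross = 11·-32.5000 = -357.5000
edge 2: (6,5.5)→(7.5,3.5)  cross = 6·3.5 − 7.5·5.5 = -20.2500; (r_i+r_j)·cross = 13.5·-20.2500 = -273.3750
edge 3: (7.5,3.5)→(9.5,5)  cross = 7.5·5 − 9.5·3.5 = 4.2500; (r_i+r_j)·cross = 17·4.2500 = 72.2500
edge 4: (9.5,5)→(10.5,7)  cross = 9.5·7 − 10.5·5 = 14.0000; (r_i+r_j)·cross = 20·14.0000 = 280.0000
edge 5: (10.5,7)→(20,27)  cross = 10.5·27 − 20·7 = 143.5000; (r_i+r_j)·cross = 30.5·143.5000 = 4376.7500
edge 6: (20,27)→(19.5,36.5)  cross = 20·36.5 − 19.5·27 = 203.5000; (r_i+r_j)·cross = 39.5·203.5000 = 8038.2500
edge 7: (19.5,36.5)→(18,39)  cross = 19.5·39 − 18·36.5 = 103.5000; (r_i+r_j)·cross = 37.5·103.5000 = 3881.2500
edge 8: (18,39)→(6,31.5)  cross = 18·31.5 − 6·39 = 333.0000; (r_i+r_j)·cross = 24·333.0000 = 7992.0000
edge 9: (6,31.5)→(4.5,27.5)  cross = 6·27.5 − 4.5·31.5 = 23.2500; (r_i+r_j)·cross = 10.5·23.2500 = 244.1250
Σcross = 679.7500 → A = |Σcross|/2 = 339.8750 mm²
Σ(r_i+r_j)·cross = 23375.0000 → first moment M = |Σ|/6 = 3895.8333
R_c = M/A = 3895.8333/339.8750 = 11.4625 mm
θ = 328° = 5.724680 rad
V = θ·R_c·A = 5.724680·11.4625·339.8750 = 22302.399 mm³

Volume = 22302.399 mm³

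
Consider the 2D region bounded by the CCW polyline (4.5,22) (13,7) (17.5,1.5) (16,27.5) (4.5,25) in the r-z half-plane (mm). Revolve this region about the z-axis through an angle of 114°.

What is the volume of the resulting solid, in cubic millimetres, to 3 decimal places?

Profile (r,z), 5 vertices: (4.5,22) (13,7) (17.5,1.5) (16,27.5) (4.5,25)
edge 0: (4.5,22)→(13,7)  cross = 4.5·7 − 13·22 = -254.5000; (r_i+r_j)·cross = 17.5·-254.5000 = -4453.7500
edge 1: (13,7)→(17.5,1.5)  cross = 13·1.5 − 17.5·7 = -103.0000; (r_i+r_j)·cross = 30.5·-103.0000 = -3141.5000
edge 2: (17.5,1.5)→(16,27.5)  cross = 17.5·27.5 − 16·1.5 = 457.2500; (r_i+r_j)·cross = 33.5·457.2500 = 15317.8750
edge 3: (16,27.5)→(4.5,25)  cross = 16·25 − 4.5·27.5 = 276.2500; (r_i+r_j)·cross = 20.5·276.2500 = 5663.1250
edge 4: (4.5,25)→(4.5,22)  cross = 4.5·22 − 4.5·25 = -13.5000; (r_i+r_j)·cross = 9·-13.5000 = -121.5000
Σcross = 362.5000 → A = |Σcross|/2 = 181.2500 mm²
Σ(r_i+r_j)·cross = 13264.2500 → first moment M = |Σ|/6 = 2210.7083
R_c = M/A = 2210.7083/181.2500 = 12.1970 mm
θ = 114° = 1.989675 rad
V = θ·R_c·A = 1.989675·12.1970·181.2500 = 4398.592 mm³

Volume = 4398.592 mm³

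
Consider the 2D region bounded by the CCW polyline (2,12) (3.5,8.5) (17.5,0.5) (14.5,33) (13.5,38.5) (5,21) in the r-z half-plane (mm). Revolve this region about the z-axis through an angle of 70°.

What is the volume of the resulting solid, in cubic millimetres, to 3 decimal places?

Volume = 4070.399 mm³

Profile (r,z), 6 vertices: (2,12) (3.5,8.5) (17.5,0.5) (14.5,33) (13.5,38.5) (5,21)
edge 0: (2,12)→(3.5,8.5)  cross = 2·8.5 − 3.5·12 = -25.0000; (r_i+r_j)·cross = 5.5·-25.0000 = -137.5000
edge 1: (3.5,8.5)→(17.5,0.5)  cross = 3.5·0.5 − 17.5·8.5 = -147.0000; (r_i+r_j)·cross = 21·-147.0000 = -3087.0000
edge 2: (17.5,0.5)→(14.5,33)  cross = 17.5·33 − 14.5·0.5 = 570.2500; (r_i+r_j)·cross = 32·570.2500 = 18248.0000
edge 3: (14.5,33)→(13.5,38.5)  cross = 14.5·38.5 − 13.5·33 = 112.7500; (r_i+r_j)·cross = 28·112.7500 = 3157.0000
edge 4: (13.5,38.5)→(5,21)  cross = 13.5·21 − 5·38.5 = 91.0000; (r_i+r_j)·cross = 18.5·91.0000 = 1683.5000
edge 5: (5,21)→(2,12)  cross = 5·12 − 2·21 = 18.0000; (r_i+r_j)·cross = 7·18.0000 = 126.0000
Σcross = 620.0000 → A = |Σcross|/2 = 310.0000 mm²
Σ(r_i+r_j)·cross = 19990.0000 → first moment M = |Σ|/6 = 3331.6667
R_c = M/A = 3331.6667/310.0000 = 10.7473 mm
θ = 70° = 1.221730 rad
V = θ·R_c·A = 1.221730·10.7473·310.0000 = 4070.399 mm³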